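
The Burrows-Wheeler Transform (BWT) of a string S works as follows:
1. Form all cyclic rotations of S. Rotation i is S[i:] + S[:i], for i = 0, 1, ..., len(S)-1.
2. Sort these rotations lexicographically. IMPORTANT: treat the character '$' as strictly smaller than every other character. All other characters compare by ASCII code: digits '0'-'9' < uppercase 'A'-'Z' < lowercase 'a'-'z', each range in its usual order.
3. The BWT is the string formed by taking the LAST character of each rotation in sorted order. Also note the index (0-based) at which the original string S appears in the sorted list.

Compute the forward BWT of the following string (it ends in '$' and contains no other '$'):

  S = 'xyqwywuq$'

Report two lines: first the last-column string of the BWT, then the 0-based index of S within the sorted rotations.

Answer: quywyq$xw
6

Derivation:
All 9 rotations (rotation i = S[i:]+S[:i]):
  rot[0] = xyqwywuq$
  rot[1] = yqwywuq$x
  rot[2] = qwywuq$xy
  rot[3] = wywuq$xyq
  rot[4] = ywuq$xyqw
  rot[5] = wuq$xyqwy
  rot[6] = uq$xyqwyw
  rot[7] = q$xyqwywu
  rot[8] = $xyqwywuq
Sorted (with $ < everything):
  sorted[0] = $xyqwywuq  (last char: 'q')
  sorted[1] = q$xyqwywu  (last char: 'u')
  sorted[2] = qwywuq$xy  (last char: 'y')
  sorted[3] = uq$xyqwyw  (last char: 'w')
  sorted[4] = wuq$xyqwy  (last char: 'y')
  sorted[5] = wywuq$xyq  (last char: 'q')
  sorted[6] = xyqwywuq$  (last char: '$')
  sorted[7] = yqwywuq$x  (last char: 'x')
  sorted[8] = ywuq$xyqw  (last char: 'w')
Last column: quywyq$xw
Original string S is at sorted index 6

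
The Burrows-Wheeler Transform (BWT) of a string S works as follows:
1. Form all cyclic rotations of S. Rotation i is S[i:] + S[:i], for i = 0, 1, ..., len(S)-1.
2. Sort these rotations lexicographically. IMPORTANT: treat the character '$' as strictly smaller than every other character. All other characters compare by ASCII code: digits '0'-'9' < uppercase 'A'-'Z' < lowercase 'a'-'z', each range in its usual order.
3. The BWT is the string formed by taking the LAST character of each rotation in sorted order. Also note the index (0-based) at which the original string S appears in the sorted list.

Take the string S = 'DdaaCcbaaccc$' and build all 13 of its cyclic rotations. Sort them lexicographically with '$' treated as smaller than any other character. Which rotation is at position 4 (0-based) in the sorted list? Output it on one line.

Answer: aaCcbaaccc$Dd

Derivation:
All 13 rotations (rotation i = S[i:]+S[:i]):
  rot[0] = DdaaCcbaaccc$
  rot[1] = daaCcbaaccc$D
  rot[2] = aaCcbaaccc$Dd
  rot[3] = aCcbaaccc$Dda
  rot[4] = Ccbaaccc$Ddaa
  rot[5] = cbaaccc$DdaaC
  rot[6] = baaccc$DdaaCc
  rot[7] = aaccc$DdaaCcb
  rot[8] = accc$DdaaCcba
  rot[9] = ccc$DdaaCcbaa
  rot[10] = cc$DdaaCcbaac
  rot[11] = c$DdaaCcbaacc
  rot[12] = $DdaaCcbaaccc
Sorted (with $ < everything):
  sorted[0] = $DdaaCcbaaccc
  sorted[1] = Ccbaaccc$Ddaa
  sorted[2] = DdaaCcbaaccc$
  sorted[3] = aCcbaaccc$Dda
  sorted[4] = aaCcbaaccc$Dd
  sorted[5] = aaccc$DdaaCcb
  sorted[6] = accc$DdaaCcba
  sorted[7] = baaccc$DdaaCc
  sorted[8] = c$DdaaCcbaacc
  sorted[9] = cbaaccc$DdaaC
  sorted[10] = cc$DdaaCcbaac
  sorted[11] = ccc$DdaaCcbaa
  sorted[12] = daaCcbaaccc$D
sorted[4] = aaCcbaaccc$Dd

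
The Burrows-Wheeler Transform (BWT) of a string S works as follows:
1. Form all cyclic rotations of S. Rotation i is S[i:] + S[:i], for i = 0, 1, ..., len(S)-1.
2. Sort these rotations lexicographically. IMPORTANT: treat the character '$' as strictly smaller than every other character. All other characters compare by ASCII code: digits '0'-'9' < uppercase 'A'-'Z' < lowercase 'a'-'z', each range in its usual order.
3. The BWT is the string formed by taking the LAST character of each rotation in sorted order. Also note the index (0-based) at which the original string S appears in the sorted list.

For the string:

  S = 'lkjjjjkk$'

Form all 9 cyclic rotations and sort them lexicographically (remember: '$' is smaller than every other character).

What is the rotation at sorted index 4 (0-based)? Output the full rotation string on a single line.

Answer: jkk$lkjjj

Derivation:
All 9 rotations (rotation i = S[i:]+S[:i]):
  rot[0] = lkjjjjkk$
  rot[1] = kjjjjkk$l
  rot[2] = jjjjkk$lk
  rot[3] = jjjkk$lkj
  rot[4] = jjkk$lkjj
  rot[5] = jkk$lkjjj
  rot[6] = kk$lkjjjj
  rot[7] = k$lkjjjjk
  rot[8] = $lkjjjjkk
Sorted (with $ < everything):
  sorted[0] = $lkjjjjkk
  sorted[1] = jjjjkk$lk
  sorted[2] = jjjkk$lkj
  sorted[3] = jjkk$lkjj
  sorted[4] = jkk$lkjjj
  sorted[5] = k$lkjjjjk
  sorted[6] = kjjjjkk$l
  sorted[7] = kk$lkjjjj
  sorted[8] = lkjjjjkk$
sorted[4] = jkk$lkjjj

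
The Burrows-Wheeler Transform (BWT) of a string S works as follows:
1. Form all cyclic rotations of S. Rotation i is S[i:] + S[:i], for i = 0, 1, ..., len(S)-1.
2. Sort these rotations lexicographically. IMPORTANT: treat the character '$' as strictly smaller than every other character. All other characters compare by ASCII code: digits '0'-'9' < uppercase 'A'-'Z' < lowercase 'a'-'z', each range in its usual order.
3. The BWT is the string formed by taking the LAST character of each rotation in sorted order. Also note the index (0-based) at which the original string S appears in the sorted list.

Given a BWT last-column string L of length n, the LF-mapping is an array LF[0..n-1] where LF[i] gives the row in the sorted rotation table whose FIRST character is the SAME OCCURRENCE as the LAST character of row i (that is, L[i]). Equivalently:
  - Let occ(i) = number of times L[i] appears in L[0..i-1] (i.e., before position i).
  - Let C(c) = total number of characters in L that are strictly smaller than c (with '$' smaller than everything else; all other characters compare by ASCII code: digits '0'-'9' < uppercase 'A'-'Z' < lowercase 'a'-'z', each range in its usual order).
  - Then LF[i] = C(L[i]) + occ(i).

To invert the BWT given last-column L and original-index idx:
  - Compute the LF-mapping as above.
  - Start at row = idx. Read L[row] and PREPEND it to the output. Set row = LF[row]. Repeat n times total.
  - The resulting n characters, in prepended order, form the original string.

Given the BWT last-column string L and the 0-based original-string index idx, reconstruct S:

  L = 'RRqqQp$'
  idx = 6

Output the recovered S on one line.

Answer: qRQpqR$

Derivation:
LF mapping: 2 3 5 6 1 4 0
Walk LF starting at row 6, prepending L[row]:
  step 1: row=6, L[6]='$', prepend. Next row=LF[6]=0
  step 2: row=0, L[0]='R', prepend. Next row=LF[0]=2
  step 3: row=2, L[2]='q', prepend. Next row=LF[2]=5
  step 4: row=5, L[5]='p', prepend. Next row=LF[5]=4
  step 5: row=4, L[4]='Q', prepend. Next row=LF[4]=1
  step 6: row=1, L[1]='R', prepend. Next row=LF[1]=3
  step 7: row=3, L[3]='q', prepend. Next row=LF[3]=6
Reversed output: qRQpqR$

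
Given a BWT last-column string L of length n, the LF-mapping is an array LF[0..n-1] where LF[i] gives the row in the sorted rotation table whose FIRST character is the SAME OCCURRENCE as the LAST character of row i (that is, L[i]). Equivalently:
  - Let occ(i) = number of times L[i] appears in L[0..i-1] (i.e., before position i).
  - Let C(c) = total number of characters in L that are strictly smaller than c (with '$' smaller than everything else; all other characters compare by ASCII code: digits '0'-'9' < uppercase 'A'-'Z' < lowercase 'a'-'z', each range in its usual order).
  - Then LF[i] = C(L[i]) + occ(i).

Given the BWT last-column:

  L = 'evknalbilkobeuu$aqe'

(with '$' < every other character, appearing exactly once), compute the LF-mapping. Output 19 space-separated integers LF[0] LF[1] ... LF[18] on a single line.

Answer: 5 18 9 13 1 11 3 8 12 10 14 4 6 16 17 0 2 15 7

Derivation:
Char counts: '$':1, 'a':2, 'b':2, 'e':3, 'i':1, 'k':2, 'l':2, 'n':1, 'o':1, 'q':1, 'u':2, 'v':1
C (first-col start): C('$')=0, C('a')=1, C('b')=3, C('e')=5, C('i')=8, C('k')=9, C('l')=11, C('n')=13, C('o')=14, C('q')=15, C('u')=16, C('v')=18
L[0]='e': occ=0, LF[0]=C('e')+0=5+0=5
L[1]='v': occ=0, LF[1]=C('v')+0=18+0=18
L[2]='k': occ=0, LF[2]=C('k')+0=9+0=9
L[3]='n': occ=0, LF[3]=C('n')+0=13+0=13
L[4]='a': occ=0, LF[4]=C('a')+0=1+0=1
L[5]='l': occ=0, LF[5]=C('l')+0=11+0=11
L[6]='b': occ=0, LF[6]=C('b')+0=3+0=3
L[7]='i': occ=0, LF[7]=C('i')+0=8+0=8
L[8]='l': occ=1, LF[8]=C('l')+1=11+1=12
L[9]='k': occ=1, LF[9]=C('k')+1=9+1=10
L[10]='o': occ=0, LF[10]=C('o')+0=14+0=14
L[11]='b': occ=1, LF[11]=C('b')+1=3+1=4
L[12]='e': occ=1, LF[12]=C('e')+1=5+1=6
L[13]='u': occ=0, LF[13]=C('u')+0=16+0=16
L[14]='u': occ=1, LF[14]=C('u')+1=16+1=17
L[15]='$': occ=0, LF[15]=C('$')+0=0+0=0
L[16]='a': occ=1, LF[16]=C('a')+1=1+1=2
L[17]='q': occ=0, LF[17]=C('q')+0=15+0=15
L[18]='e': occ=2, LF[18]=C('e')+2=5+2=7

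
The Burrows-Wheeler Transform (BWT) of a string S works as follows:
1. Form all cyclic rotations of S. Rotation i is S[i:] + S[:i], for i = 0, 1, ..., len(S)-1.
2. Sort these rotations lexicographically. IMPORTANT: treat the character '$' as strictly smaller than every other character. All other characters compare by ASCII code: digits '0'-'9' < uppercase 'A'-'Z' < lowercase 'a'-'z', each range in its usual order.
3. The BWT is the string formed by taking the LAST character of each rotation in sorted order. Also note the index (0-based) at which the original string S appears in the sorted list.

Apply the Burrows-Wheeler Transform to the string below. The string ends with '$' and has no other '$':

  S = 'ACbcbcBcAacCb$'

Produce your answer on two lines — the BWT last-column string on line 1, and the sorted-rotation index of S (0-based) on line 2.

Answer: b$cccAACcCBbab
1

Derivation:
All 14 rotations (rotation i = S[i:]+S[:i]):
  rot[0] = ACbcbcBcAacCb$
  rot[1] = CbcbcBcAacCb$A
  rot[2] = bcbcBcAacCb$AC
  rot[3] = cbcBcAacCb$ACb
  rot[4] = bcBcAacCb$ACbc
  rot[5] = cBcAacCb$ACbcb
  rot[6] = BcAacCb$ACbcbc
  rot[7] = cAacCb$ACbcbcB
  rot[8] = AacCb$ACbcbcBc
  rot[9] = acCb$ACbcbcBcA
  rot[10] = cCb$ACbcbcBcAa
  rot[11] = Cb$ACbcbcBcAac
  rot[12] = b$ACbcbcBcAacC
  rot[13] = $ACbcbcBcAacCb
Sorted (with $ < everything):
  sorted[0] = $ACbcbcBcAacCb  (last char: 'b')
  sorted[1] = ACbcbcBcAacCb$  (last char: '$')
  sorted[2] = AacCb$ACbcbcBc  (last char: 'c')
  sorted[3] = BcAacCb$ACbcbc  (last char: 'c')
  sorted[4] = Cb$ACbcbcBcAac  (last char: 'c')
  sorted[5] = CbcbcBcAacCb$A  (last char: 'A')
  sorted[6] = acCb$ACbcbcBcA  (last char: 'A')
  sorted[7] = b$ACbcbcBcAacC  (last char: 'C')
  sorted[8] = bcBcAacCb$ACbc  (last char: 'c')
  sorted[9] = bcbcBcAacCb$AC  (last char: 'C')
  sorted[10] = cAacCb$ACbcbcB  (last char: 'B')
  sorted[11] = cBcAacCb$ACbcb  (last char: 'b')
  sorted[12] = cCb$ACbcbcBcAa  (last char: 'a')
  sorted[13] = cbcBcAacCb$ACb  (last char: 'b')
Last column: b$cccAACcCBbab
Original string S is at sorted index 1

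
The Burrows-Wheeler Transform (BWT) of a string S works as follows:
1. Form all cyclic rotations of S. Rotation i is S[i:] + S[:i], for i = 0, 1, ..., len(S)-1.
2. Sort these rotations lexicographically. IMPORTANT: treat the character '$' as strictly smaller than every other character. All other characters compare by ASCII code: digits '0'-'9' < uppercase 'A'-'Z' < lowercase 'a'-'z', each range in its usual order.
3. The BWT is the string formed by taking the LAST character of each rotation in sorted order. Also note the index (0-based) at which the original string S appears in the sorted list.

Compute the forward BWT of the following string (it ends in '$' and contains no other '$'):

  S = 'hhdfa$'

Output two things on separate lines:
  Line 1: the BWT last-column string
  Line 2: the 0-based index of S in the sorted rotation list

Answer: afhdh$
5

Derivation:
All 6 rotations (rotation i = S[i:]+S[:i]):
  rot[0] = hhdfa$
  rot[1] = hdfa$h
  rot[2] = dfa$hh
  rot[3] = fa$hhd
  rot[4] = a$hhdf
  rot[5] = $hhdfa
Sorted (with $ < everything):
  sorted[0] = $hhdfa  (last char: 'a')
  sorted[1] = a$hhdf  (last char: 'f')
  sorted[2] = dfa$hh  (last char: 'h')
  sorted[3] = fa$hhd  (last char: 'd')
  sorted[4] = hdfa$h  (last char: 'h')
  sorted[5] = hhdfa$  (last char: '$')
Last column: afhdh$
Original string S is at sorted index 5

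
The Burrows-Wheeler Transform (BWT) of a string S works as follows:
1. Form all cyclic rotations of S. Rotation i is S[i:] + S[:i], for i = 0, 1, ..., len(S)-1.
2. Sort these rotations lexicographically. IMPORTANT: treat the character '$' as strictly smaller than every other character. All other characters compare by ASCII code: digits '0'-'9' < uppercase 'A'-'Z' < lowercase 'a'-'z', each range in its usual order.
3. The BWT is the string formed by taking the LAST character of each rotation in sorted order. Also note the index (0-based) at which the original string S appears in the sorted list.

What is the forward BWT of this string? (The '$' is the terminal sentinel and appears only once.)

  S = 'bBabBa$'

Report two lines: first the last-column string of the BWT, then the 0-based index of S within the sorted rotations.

All 7 rotations (rotation i = S[i:]+S[:i]):
  rot[0] = bBabBa$
  rot[1] = BabBa$b
  rot[2] = abBa$bB
  rot[3] = bBa$bBa
  rot[4] = Ba$bBab
  rot[5] = a$bBabB
  rot[6] = $bBabBa
Sorted (with $ < everything):
  sorted[0] = $bBabBa  (last char: 'a')
  sorted[1] = Ba$bBab  (last char: 'b')
  sorted[2] = BabBa$b  (last char: 'b')
  sorted[3] = a$bBabB  (last char: 'B')
  sorted[4] = abBa$bB  (last char: 'B')
  sorted[5] = bBa$bBa  (last char: 'a')
  sorted[6] = bBabBa$  (last char: '$')
Last column: abbBBa$
Original string S is at sorted index 6

Answer: abbBBa$
6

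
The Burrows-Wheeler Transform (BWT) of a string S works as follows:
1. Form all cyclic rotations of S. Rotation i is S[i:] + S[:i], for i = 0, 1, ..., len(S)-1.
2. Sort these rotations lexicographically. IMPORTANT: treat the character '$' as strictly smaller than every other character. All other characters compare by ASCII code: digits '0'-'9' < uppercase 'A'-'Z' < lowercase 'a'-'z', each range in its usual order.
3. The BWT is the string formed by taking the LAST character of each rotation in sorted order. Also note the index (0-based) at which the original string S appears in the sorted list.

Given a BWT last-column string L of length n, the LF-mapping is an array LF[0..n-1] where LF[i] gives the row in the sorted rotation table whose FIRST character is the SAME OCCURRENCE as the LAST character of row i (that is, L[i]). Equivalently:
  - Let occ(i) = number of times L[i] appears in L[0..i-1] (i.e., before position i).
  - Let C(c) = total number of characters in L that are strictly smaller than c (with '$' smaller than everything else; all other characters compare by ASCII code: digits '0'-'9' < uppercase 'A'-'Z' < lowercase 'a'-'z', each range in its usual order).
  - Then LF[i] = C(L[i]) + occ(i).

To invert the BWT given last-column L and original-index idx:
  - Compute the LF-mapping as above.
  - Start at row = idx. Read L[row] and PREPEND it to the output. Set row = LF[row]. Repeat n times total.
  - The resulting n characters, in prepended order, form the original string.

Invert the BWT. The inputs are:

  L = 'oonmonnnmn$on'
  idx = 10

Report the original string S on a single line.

LF mapping: 9 10 3 1 11 4 5 6 2 7 0 12 8
Walk LF starting at row 10, prepending L[row]:
  step 1: row=10, L[10]='$', prepend. Next row=LF[10]=0
  step 2: row=0, L[0]='o', prepend. Next row=LF[0]=9
  step 3: row=9, L[9]='n', prepend. Next row=LF[9]=7
  step 4: row=7, L[7]='n', prepend. Next row=LF[7]=6
  step 5: row=6, L[6]='n', prepend. Next row=LF[6]=5
  step 6: row=5, L[5]='n', prepend. Next row=LF[5]=4
  step 7: row=4, L[4]='o', prepend. Next row=LF[4]=11
  step 8: row=11, L[11]='o', prepend. Next row=LF[11]=12
  step 9: row=12, L[12]='n', prepend. Next row=LF[12]=8
  step 10: row=8, L[8]='m', prepend. Next row=LF[8]=2
  step 11: row=2, L[2]='n', prepend. Next row=LF[2]=3
  step 12: row=3, L[3]='m', prepend. Next row=LF[3]=1
  step 13: row=1, L[1]='o', prepend. Next row=LF[1]=10
Reversed output: omnmnoonnnno$

Answer: omnmnoonnnno$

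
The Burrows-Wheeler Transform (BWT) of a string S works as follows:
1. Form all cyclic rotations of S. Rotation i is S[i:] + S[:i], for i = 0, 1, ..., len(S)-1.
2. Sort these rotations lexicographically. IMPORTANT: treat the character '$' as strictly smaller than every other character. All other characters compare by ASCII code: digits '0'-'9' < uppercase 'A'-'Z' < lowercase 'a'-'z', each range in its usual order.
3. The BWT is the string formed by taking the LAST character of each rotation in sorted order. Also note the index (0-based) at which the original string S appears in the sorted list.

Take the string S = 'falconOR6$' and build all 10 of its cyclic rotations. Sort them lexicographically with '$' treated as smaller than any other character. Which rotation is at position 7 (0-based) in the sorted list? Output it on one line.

Answer: lconOR6$fa

Derivation:
All 10 rotations (rotation i = S[i:]+S[:i]):
  rot[0] = falconOR6$
  rot[1] = alconOR6$f
  rot[2] = lconOR6$fa
  rot[3] = conOR6$fal
  rot[4] = onOR6$falc
  rot[5] = nOR6$falco
  rot[6] = OR6$falcon
  rot[7] = R6$falconO
  rot[8] = 6$falconOR
  rot[9] = $falconOR6
Sorted (with $ < everything):
  sorted[0] = $falconOR6
  sorted[1] = 6$falconOR
  sorted[2] = OR6$falcon
  sorted[3] = R6$falconO
  sorted[4] = alconOR6$f
  sorted[5] = conOR6$fal
  sorted[6] = falconOR6$
  sorted[7] = lconOR6$fa
  sorted[8] = nOR6$falco
  sorted[9] = onOR6$falc
sorted[7] = lconOR6$fa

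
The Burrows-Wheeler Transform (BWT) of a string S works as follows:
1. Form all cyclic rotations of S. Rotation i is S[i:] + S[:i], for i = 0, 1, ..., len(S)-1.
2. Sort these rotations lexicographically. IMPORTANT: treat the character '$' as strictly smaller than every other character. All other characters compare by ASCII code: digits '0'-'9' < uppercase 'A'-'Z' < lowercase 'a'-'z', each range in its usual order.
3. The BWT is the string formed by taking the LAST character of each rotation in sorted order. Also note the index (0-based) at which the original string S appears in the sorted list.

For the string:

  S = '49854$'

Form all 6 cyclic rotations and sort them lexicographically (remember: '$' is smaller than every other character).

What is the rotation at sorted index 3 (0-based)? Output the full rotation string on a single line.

Answer: 54$498

Derivation:
All 6 rotations (rotation i = S[i:]+S[:i]):
  rot[0] = 49854$
  rot[1] = 9854$4
  rot[2] = 854$49
  rot[3] = 54$498
  rot[4] = 4$4985
  rot[5] = $49854
Sorted (with $ < everything):
  sorted[0] = $49854
  sorted[1] = 4$4985
  sorted[2] = 49854$
  sorted[3] = 54$498
  sorted[4] = 854$49
  sorted[5] = 9854$4
sorted[3] = 54$498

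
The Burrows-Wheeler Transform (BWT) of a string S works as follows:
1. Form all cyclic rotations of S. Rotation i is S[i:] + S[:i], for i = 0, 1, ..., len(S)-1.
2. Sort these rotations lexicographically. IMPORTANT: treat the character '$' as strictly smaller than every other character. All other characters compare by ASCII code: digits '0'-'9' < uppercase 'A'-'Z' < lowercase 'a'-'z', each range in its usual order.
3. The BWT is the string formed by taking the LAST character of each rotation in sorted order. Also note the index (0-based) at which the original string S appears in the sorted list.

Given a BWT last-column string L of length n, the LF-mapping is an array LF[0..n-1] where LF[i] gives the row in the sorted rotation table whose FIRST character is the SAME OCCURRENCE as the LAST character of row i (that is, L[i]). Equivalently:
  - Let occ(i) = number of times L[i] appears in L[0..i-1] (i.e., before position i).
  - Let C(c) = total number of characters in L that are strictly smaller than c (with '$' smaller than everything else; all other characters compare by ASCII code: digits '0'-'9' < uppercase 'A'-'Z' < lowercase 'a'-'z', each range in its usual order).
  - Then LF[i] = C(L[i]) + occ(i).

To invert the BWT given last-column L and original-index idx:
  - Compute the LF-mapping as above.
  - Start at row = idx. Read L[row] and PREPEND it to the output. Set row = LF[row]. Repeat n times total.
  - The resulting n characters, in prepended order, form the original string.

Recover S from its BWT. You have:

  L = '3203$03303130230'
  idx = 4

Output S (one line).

LF mapping: 9 7 1 10 0 2 11 12 3 13 6 14 4 8 15 5
Walk LF starting at row 4, prepending L[row]:
  step 1: row=4, L[4]='$', prepend. Next row=LF[4]=0
  step 2: row=0, L[0]='3', prepend. Next row=LF[0]=9
  step 3: row=9, L[9]='3', prepend. Next row=LF[9]=13
  step 4: row=13, L[13]='2', prepend. Next row=LF[13]=8
  step 5: row=8, L[8]='0', prepend. Next row=LF[8]=3
  step 6: row=3, L[3]='3', prepend. Next row=LF[3]=10
  step 7: row=10, L[10]='1', prepend. Next row=LF[10]=6
  step 8: row=6, L[6]='3', prepend. Next row=LF[6]=11
  step 9: row=11, L[11]='3', prepend. Next row=LF[11]=14
  step 10: row=14, L[14]='3', prepend. Next row=LF[14]=15
  step 11: row=15, L[15]='0', prepend. Next row=LF[15]=5
  step 12: row=5, L[5]='0', prepend. Next row=LF[5]=2
  step 13: row=2, L[2]='0', prepend. Next row=LF[2]=1
  step 14: row=1, L[1]='2', prepend. Next row=LF[1]=7
  step 15: row=7, L[7]='3', prepend. Next row=LF[7]=12
  step 16: row=12, L[12]='0', prepend. Next row=LF[12]=4
Reversed output: 032000333130233$

Answer: 032000333130233$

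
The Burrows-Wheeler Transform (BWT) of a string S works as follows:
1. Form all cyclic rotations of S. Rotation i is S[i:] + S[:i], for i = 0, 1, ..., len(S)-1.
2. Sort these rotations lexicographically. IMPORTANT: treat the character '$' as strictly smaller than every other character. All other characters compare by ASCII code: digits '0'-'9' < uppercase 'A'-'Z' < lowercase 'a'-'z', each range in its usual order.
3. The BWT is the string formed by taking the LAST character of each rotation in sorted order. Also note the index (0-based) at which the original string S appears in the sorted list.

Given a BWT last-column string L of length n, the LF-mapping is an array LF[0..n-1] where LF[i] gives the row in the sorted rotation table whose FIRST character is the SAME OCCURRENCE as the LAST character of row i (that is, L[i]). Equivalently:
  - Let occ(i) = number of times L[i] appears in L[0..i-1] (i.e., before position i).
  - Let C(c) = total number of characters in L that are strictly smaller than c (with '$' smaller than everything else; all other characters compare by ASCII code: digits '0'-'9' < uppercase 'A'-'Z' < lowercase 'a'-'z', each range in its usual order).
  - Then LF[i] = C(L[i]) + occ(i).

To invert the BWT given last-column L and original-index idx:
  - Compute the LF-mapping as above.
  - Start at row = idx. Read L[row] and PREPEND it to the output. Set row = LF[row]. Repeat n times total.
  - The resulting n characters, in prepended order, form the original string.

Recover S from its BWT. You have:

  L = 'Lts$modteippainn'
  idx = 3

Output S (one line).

Answer: disappointmentL$

Derivation:
LF mapping: 1 14 13 0 7 10 3 15 4 5 11 12 2 6 8 9
Walk LF starting at row 3, prepending L[row]:
  step 1: row=3, L[3]='$', prepend. Next row=LF[3]=0
  step 2: row=0, L[0]='L', prepend. Next row=LF[0]=1
  step 3: row=1, L[1]='t', prepend. Next row=LF[1]=14
  step 4: row=14, L[14]='n', prepend. Next row=LF[14]=8
  step 5: row=8, L[8]='e', prepend. Next row=LF[8]=4
  step 6: row=4, L[4]='m', prepend. Next row=LF[4]=7
  step 7: row=7, L[7]='t', prepend. Next row=LF[7]=15
  step 8: row=15, L[15]='n', prepend. Next row=LF[15]=9
  step 9: row=9, L[9]='i', prepend. Next row=LF[9]=5
  step 10: row=5, L[5]='o', prepend. Next row=LF[5]=10
  step 11: row=10, L[10]='p', prepend. Next row=LF[10]=11
  step 12: row=11, L[11]='p', prepend. Next row=LF[11]=12
  step 13: row=12, L[12]='a', prepend. Next row=LF[12]=2
  step 14: row=2, L[2]='s', prepend. Next row=LF[2]=13
  step 15: row=13, L[13]='i', prepend. Next row=LF[13]=6
  step 16: row=6, L[6]='d', prepend. Next row=LF[6]=3
Reversed output: disappointmentL$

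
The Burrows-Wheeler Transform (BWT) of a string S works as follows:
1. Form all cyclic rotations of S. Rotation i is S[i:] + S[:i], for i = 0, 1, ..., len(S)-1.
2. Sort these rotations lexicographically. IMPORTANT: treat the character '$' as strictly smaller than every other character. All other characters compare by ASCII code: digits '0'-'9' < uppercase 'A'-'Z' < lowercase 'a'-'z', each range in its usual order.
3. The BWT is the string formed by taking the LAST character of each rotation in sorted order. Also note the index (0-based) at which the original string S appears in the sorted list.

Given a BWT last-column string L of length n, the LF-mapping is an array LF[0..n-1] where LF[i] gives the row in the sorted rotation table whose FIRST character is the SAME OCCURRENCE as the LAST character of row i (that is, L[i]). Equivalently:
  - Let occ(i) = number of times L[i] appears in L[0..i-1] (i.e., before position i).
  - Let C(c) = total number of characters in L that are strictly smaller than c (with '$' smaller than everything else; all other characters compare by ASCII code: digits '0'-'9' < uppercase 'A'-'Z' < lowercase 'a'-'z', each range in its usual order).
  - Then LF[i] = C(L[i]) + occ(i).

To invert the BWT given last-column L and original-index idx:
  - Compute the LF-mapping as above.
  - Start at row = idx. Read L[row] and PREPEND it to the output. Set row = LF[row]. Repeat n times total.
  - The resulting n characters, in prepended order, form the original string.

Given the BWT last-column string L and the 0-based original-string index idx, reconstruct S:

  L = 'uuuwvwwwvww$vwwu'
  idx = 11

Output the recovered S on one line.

LF mapping: 1 2 3 8 5 9 10 11 6 12 13 0 7 14 15 4
Walk LF starting at row 11, prepending L[row]:
  step 1: row=11, L[11]='$', prepend. Next row=LF[11]=0
  step 2: row=0, L[0]='u', prepend. Next row=LF[0]=1
  step 3: row=1, L[1]='u', prepend. Next row=LF[1]=2
  step 4: row=2, L[2]='u', prepend. Next row=LF[2]=3
  step 5: row=3, L[3]='w', prepend. Next row=LF[3]=8
  step 6: row=8, L[8]='v', prepend. Next row=LF[8]=6
  step 7: row=6, L[6]='w', prepend. Next row=LF[6]=10
  step 8: row=10, L[10]='w', prepend. Next row=LF[10]=13
  step 9: row=13, L[13]='w', prepend. Next row=LF[13]=14
  step 10: row=14, L[14]='w', prepend. Next row=LF[14]=15
  step 11: row=15, L[15]='u', prepend. Next row=LF[15]=4
  step 12: row=4, L[4]='v', prepend. Next row=LF[4]=5
  step 13: row=5, L[5]='w', prepend. Next row=LF[5]=9
  step 14: row=9, L[9]='w', prepend. Next row=LF[9]=12
  step 15: row=12, L[12]='v', prepend. Next row=LF[12]=7
  step 16: row=7, L[7]='w', prepend. Next row=LF[7]=11
Reversed output: wvwwvuwwwwvwuuu$

Answer: wvwwvuwwwwvwuuu$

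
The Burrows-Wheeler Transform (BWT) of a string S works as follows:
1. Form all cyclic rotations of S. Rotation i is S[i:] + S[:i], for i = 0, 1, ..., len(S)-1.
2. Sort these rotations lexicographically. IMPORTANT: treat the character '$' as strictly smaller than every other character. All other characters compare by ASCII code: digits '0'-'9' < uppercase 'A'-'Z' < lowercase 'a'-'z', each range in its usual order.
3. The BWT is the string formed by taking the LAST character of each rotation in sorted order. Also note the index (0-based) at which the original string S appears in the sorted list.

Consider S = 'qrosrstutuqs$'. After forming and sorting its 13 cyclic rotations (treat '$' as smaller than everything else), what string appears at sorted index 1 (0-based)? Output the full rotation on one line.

Answer: osrstutuqs$qr

Derivation:
All 13 rotations (rotation i = S[i:]+S[:i]):
  rot[0] = qrosrstutuqs$
  rot[1] = rosrstutuqs$q
  rot[2] = osrstutuqs$qr
  rot[3] = srstutuqs$qro
  rot[4] = rstutuqs$qros
  rot[5] = stutuqs$qrosr
  rot[6] = tutuqs$qrosrs
  rot[7] = utuqs$qrosrst
  rot[8] = tuqs$qrosrstu
  rot[9] = uqs$qrosrstut
  rot[10] = qs$qrosrstutu
  rot[11] = s$qrosrstutuq
  rot[12] = $qrosrstutuqs
Sorted (with $ < everything):
  sorted[0] = $qrosrstutuqs
  sorted[1] = osrstutuqs$qr
  sorted[2] = qrosrstutuqs$
  sorted[3] = qs$qrosrstutu
  sorted[4] = rosrstutuqs$q
  sorted[5] = rstutuqs$qros
  sorted[6] = s$qrosrstutuq
  sorted[7] = srstutuqs$qro
  sorted[8] = stutuqs$qrosr
  sorted[9] = tuqs$qrosrstu
  sorted[10] = tutuqs$qrosrs
  sorted[11] = uqs$qrosrstut
  sorted[12] = utuqs$qrosrst
sorted[1] = osrstutuqs$qr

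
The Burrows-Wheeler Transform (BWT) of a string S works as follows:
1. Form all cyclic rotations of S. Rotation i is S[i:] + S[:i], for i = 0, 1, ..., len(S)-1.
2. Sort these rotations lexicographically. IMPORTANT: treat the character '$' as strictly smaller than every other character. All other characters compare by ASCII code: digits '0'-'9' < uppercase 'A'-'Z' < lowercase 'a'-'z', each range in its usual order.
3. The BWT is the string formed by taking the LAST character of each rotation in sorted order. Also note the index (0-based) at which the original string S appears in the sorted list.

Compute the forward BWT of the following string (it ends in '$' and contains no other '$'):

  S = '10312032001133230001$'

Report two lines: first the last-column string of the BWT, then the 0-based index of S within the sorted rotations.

Answer: 130200120$03131320031
9

Derivation:
All 21 rotations (rotation i = S[i:]+S[:i]):
  rot[0] = 10312032001133230001$
  rot[1] = 0312032001133230001$1
  rot[2] = 312032001133230001$10
  rot[3] = 12032001133230001$103
  rot[4] = 2032001133230001$1031
  rot[5] = 032001133230001$10312
  rot[6] = 32001133230001$103120
  rot[7] = 2001133230001$1031203
  rot[8] = 001133230001$10312032
  rot[9] = 01133230001$103120320
  rot[10] = 1133230001$1031203200
  rot[11] = 133230001$10312032001
  rot[12] = 33230001$103120320011
  rot[13] = 3230001$1031203200113
  rot[14] = 230001$10312032001133
  rot[15] = 30001$103120320011332
  rot[16] = 0001$1031203200113323
  rot[17] = 001$10312032001133230
  rot[18] = 01$103120320011332300
  rot[19] = 1$1031203200113323000
  rot[20] = $10312032001133230001
Sorted (with $ < everything):
  sorted[0] = $10312032001133230001  (last char: '1')
  sorted[1] = 0001$1031203200113323  (last char: '3')
  sorted[2] = 001$10312032001133230  (last char: '0')
  sorted[3] = 001133230001$10312032  (last char: '2')
  sorted[4] = 01$103120320011332300  (last char: '0')
  sorted[5] = 01133230001$103120320  (last char: '0')
  sorted[6] = 0312032001133230001$1  (last char: '1')
  sorted[7] = 032001133230001$10312  (last char: '2')
  sorted[8] = 1$1031203200113323000  (last char: '0')
  sorted[9] = 10312032001133230001$  (last char: '$')
  sorted[10] = 1133230001$1031203200  (last char: '0')
  sorted[11] = 12032001133230001$103  (last char: '3')
  sorted[12] = 133230001$10312032001  (last char: '1')
  sorted[13] = 2001133230001$1031203  (last char: '3')
  sorted[14] = 2032001133230001$1031  (last char: '1')
  sorted[15] = 230001$10312032001133  (last char: '3')
  sorted[16] = 30001$103120320011332  (last char: '2')
  sorted[17] = 312032001133230001$10  (last char: '0')
  sorted[18] = 32001133230001$103120  (last char: '0')
  sorted[19] = 3230001$1031203200113  (last char: '3')
  sorted[20] = 33230001$103120320011  (last char: '1')
Last column: 130200120$03131320031
Original string S is at sorted index 9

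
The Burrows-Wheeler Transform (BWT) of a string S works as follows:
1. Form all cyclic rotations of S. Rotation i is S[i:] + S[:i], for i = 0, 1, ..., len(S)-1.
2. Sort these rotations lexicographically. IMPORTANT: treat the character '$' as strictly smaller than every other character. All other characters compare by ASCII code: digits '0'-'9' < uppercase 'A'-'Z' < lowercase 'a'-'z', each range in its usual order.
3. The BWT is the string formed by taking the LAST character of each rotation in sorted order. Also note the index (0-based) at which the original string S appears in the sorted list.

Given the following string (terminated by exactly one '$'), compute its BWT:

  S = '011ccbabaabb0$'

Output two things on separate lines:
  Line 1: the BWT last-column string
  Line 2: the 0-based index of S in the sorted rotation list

All 14 rotations (rotation i = S[i:]+S[:i]):
  rot[0] = 011ccbabaabb0$
  rot[1] = 11ccbabaabb0$0
  rot[2] = 1ccbabaabb0$01
  rot[3] = ccbabaabb0$011
  rot[4] = cbabaabb0$011c
  rot[5] = babaabb0$011cc
  rot[6] = abaabb0$011ccb
  rot[7] = baabb0$011ccba
  rot[8] = aabb0$011ccbab
  rot[9] = abb0$011ccbaba
  rot[10] = bb0$011ccbabaa
  rot[11] = b0$011ccbabaab
  rot[12] = 0$011ccbabaabb
  rot[13] = $011ccbabaabb0
Sorted (with $ < everything):
  sorted[0] = $011ccbabaabb0  (last char: '0')
  sorted[1] = 0$011ccbabaabb  (last char: 'b')
  sorted[2] = 011ccbabaabb0$  (last char: '$')
  sorted[3] = 11ccbabaabb0$0  (last char: '0')
  sorted[4] = 1ccbabaabb0$01  (last char: '1')
  sorted[5] = aabb0$011ccbab  (last char: 'b')
  sorted[6] = abaabb0$011ccb  (last char: 'b')
  sorted[7] = abb0$011ccbaba  (last char: 'a')
  sorted[8] = b0$011ccbabaab  (last char: 'b')
  sorted[9] = baabb0$011ccba  (last char: 'a')
  sorted[10] = babaabb0$011cc  (last char: 'c')
  sorted[11] = bb0$011ccbabaa  (last char: 'a')
  sorted[12] = cbabaabb0$011c  (last char: 'c')
  sorted[13] = ccbabaabb0$011  (last char: '1')
Last column: 0b$01bbabacac1
Original string S is at sorted index 2

Answer: 0b$01bbabacac1
2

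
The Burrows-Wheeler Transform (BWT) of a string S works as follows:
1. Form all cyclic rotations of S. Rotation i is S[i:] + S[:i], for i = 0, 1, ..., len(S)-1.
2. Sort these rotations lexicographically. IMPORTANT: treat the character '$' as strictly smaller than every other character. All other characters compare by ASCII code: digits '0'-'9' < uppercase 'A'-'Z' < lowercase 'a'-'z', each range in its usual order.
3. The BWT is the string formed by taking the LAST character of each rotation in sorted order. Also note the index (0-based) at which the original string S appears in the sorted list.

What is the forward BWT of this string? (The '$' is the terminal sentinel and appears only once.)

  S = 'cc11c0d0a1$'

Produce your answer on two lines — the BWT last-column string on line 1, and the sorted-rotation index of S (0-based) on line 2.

All 11 rotations (rotation i = S[i:]+S[:i]):
  rot[0] = cc11c0d0a1$
  rot[1] = c11c0d0a1$c
  rot[2] = 11c0d0a1$cc
  rot[3] = 1c0d0a1$cc1
  rot[4] = c0d0a1$cc11
  rot[5] = 0d0a1$cc11c
  rot[6] = d0a1$cc11c0
  rot[7] = 0a1$cc11c0d
  rot[8] = a1$cc11c0d0
  rot[9] = 1$cc11c0d0a
  rot[10] = $cc11c0d0a1
Sorted (with $ < everything):
  sorted[0] = $cc11c0d0a1  (last char: '1')
  sorted[1] = 0a1$cc11c0d  (last char: 'd')
  sorted[2] = 0d0a1$cc11c  (last char: 'c')
  sorted[3] = 1$cc11c0d0a  (last char: 'a')
  sorted[4] = 11c0d0a1$cc  (last char: 'c')
  sorted[5] = 1c0d0a1$cc1  (last char: '1')
  sorted[6] = a1$cc11c0d0  (last char: '0')
  sorted[7] = c0d0a1$cc11  (last char: '1')
  sorted[8] = c11c0d0a1$c  (last char: 'c')
  sorted[9] = cc11c0d0a1$  (last char: '$')
  sorted[10] = d0a1$cc11c0  (last char: '0')
Last column: 1dcac101c$0
Original string S is at sorted index 9

Answer: 1dcac101c$0
9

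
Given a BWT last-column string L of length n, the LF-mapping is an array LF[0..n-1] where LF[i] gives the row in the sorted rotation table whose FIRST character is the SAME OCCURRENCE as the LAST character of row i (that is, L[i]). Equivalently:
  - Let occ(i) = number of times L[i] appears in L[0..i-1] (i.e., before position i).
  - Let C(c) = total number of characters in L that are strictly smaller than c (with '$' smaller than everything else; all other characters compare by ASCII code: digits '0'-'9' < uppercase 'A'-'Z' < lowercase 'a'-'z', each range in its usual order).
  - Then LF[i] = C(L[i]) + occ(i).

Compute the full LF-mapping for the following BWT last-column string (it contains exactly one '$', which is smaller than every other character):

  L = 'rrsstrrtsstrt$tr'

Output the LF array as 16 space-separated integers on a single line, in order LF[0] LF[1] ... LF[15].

Answer: 1 2 7 8 11 3 4 12 9 10 13 5 14 0 15 6

Derivation:
Char counts: '$':1, 'r':6, 's':4, 't':5
C (first-col start): C('$')=0, C('r')=1, C('s')=7, C('t')=11
L[0]='r': occ=0, LF[0]=C('r')+0=1+0=1
L[1]='r': occ=1, LF[1]=C('r')+1=1+1=2
L[2]='s': occ=0, LF[2]=C('s')+0=7+0=7
L[3]='s': occ=1, LF[3]=C('s')+1=7+1=8
L[4]='t': occ=0, LF[4]=C('t')+0=11+0=11
L[5]='r': occ=2, LF[5]=C('r')+2=1+2=3
L[6]='r': occ=3, LF[6]=C('r')+3=1+3=4
L[7]='t': occ=1, LF[7]=C('t')+1=11+1=12
L[8]='s': occ=2, LF[8]=C('s')+2=7+2=9
L[9]='s': occ=3, LF[9]=C('s')+3=7+3=10
L[10]='t': occ=2, LF[10]=C('t')+2=11+2=13
L[11]='r': occ=4, LF[11]=C('r')+4=1+4=5
L[12]='t': occ=3, LF[12]=C('t')+3=11+3=14
L[13]='$': occ=0, LF[13]=C('$')+0=0+0=0
L[14]='t': occ=4, LF[14]=C('t')+4=11+4=15
L[15]='r': occ=5, LF[15]=C('r')+5=1+5=6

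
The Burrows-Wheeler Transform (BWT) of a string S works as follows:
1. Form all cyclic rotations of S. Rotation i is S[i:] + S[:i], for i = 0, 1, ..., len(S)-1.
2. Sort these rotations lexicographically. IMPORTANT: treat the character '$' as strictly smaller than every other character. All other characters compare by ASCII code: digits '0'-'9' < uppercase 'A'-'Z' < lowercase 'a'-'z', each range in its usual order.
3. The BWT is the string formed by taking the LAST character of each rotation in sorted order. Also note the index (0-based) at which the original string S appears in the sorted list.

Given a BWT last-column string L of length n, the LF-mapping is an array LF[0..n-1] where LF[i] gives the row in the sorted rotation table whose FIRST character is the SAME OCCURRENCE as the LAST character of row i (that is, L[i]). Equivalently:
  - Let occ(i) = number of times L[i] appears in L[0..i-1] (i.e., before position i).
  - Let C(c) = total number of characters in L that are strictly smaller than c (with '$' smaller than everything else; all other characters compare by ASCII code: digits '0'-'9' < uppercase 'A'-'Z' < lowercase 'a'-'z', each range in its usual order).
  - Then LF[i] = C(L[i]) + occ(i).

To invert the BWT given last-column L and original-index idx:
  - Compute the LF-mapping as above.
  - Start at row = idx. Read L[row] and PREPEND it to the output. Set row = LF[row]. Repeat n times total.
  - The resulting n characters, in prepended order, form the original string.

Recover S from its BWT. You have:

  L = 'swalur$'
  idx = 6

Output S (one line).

LF mapping: 4 6 1 2 5 3 0
Walk LF starting at row 6, prepending L[row]:
  step 1: row=6, L[6]='$', prepend. Next row=LF[6]=0
  step 2: row=0, L[0]='s', prepend. Next row=LF[0]=4
  step 3: row=4, L[4]='u', prepend. Next row=LF[4]=5
  step 4: row=5, L[5]='r', prepend. Next row=LF[5]=3
  step 5: row=3, L[3]='l', prepend. Next row=LF[3]=2
  step 6: row=2, L[2]='a', prepend. Next row=LF[2]=1
  step 7: row=1, L[1]='w', prepend. Next row=LF[1]=6
Reversed output: walrus$

Answer: walrus$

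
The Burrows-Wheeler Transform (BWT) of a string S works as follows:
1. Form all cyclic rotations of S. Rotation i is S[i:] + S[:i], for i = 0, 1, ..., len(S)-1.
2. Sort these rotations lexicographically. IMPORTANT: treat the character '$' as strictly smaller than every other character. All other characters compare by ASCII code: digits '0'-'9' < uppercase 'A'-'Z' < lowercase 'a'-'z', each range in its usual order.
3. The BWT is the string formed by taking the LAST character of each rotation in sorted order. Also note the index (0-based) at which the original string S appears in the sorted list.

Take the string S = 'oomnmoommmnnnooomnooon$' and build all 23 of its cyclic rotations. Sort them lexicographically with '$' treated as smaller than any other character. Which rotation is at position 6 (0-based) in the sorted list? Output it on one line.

All 23 rotations (rotation i = S[i:]+S[:i]):
  rot[0] = oomnmoommmnnnooomnooon$
  rot[1] = omnmoommmnnnooomnooon$o
  rot[2] = mnmoommmnnnooomnooon$oo
  rot[3] = nmoommmnnnooomnooon$oom
  rot[4] = moommmnnnooomnooon$oomn
  rot[5] = oommmnnnooomnooon$oomnm
  rot[6] = ommmnnnooomnooon$oomnmo
  rot[7] = mmmnnnooomnooon$oomnmoo
  rot[8] = mmnnnooomnooon$oomnmoom
  rot[9] = mnnnooomnooon$oomnmoomm
  rot[10] = nnnooomnooon$oomnmoommm
  rot[11] = nnooomnooon$oomnmoommmn
  rot[12] = nooomnooon$oomnmoommmnn
  rot[13] = ooomnooon$oomnmoommmnnn
  rot[14] = oomnooon$oomnmoommmnnno
  rot[15] = omnooon$oomnmoommmnnnoo
  rot[16] = mnooon$oomnmoommmnnnooo
  rot[17] = nooon$oomnmoommmnnnooom
  rot[18] = ooon$oomnmoommmnnnooomn
  rot[19] = oon$oomnmoommmnnnooomno
  rot[20] = on$oomnmoommmnnnooomnoo
  rot[21] = n$oomnmoommmnnnooomnooo
  rot[22] = $oomnmoommmnnnooomnooon
Sorted (with $ < everything):
  sorted[0] = $oomnmoommmnnnooomnooon
  sorted[1] = mmmnnnooomnooon$oomnmoo
  sorted[2] = mmnnnooomnooon$oomnmoom
  sorted[3] = mnmoommmnnnooomnooon$oo
  sorted[4] = mnnnooomnooon$oomnmoomm
  sorted[5] = mnooon$oomnmoommmnnnooo
  sorted[6] = moommmnnnooomnooon$oomn
  sorted[7] = n$oomnmoommmnnnooomnooo
  sorted[8] = nmoommmnnnooomnooon$oom
  sorted[9] = nnnooomnooon$oomnmoommm
  sorted[10] = nnooomnooon$oomnmoommmn
  sorted[11] = nooomnooon$oomnmoommmnn
  sorted[12] = nooon$oomnmoommmnnnooom
  sorted[13] = ommmnnnooomnooon$oomnmo
  sorted[14] = omnmoommmnnnooomnooon$o
  sorted[15] = omnooon$oomnmoommmnnnoo
  sorted[16] = on$oomnmoommmnnnooomnoo
  sorted[17] = oommmnnnooomnooon$oomnm
  sorted[18] = oomnmoommmnnnooomnooon$
  sorted[19] = oomnooon$oomnmoommmnnno
  sorted[20] = oon$oomnmoommmnnnooomno
  sorted[21] = ooomnooon$oomnmoommmnnn
  sorted[22] = ooon$oomnmoommmnnnooomn
sorted[6] = moommmnnnooomnooon$oomn

Answer: moommmnnnooomnooon$oomn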